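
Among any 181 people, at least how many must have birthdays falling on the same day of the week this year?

The 181 people fall into 7 days of the week.
If each of the 7 days of the week held at most 25, the total would be at most 7 × 25 = 175 < 181, a contradiction.
So at least one holds ⌈181/7⌉ = 26.

26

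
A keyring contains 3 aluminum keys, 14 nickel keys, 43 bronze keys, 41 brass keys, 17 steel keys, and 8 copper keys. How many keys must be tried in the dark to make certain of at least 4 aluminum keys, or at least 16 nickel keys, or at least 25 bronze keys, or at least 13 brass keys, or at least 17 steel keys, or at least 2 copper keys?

The worst case stops just short of every target: 3 aluminum, all 14 nickel, 24 bronze, 12 brass, 16 steel, 1 copper — 3 + 14 + 24 + 12 + 16 + 1 = 70 keys.
One more key must push some type to its target, so 70 + 1 = 71.

71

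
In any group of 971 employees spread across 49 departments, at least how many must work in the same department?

20

The 971 employees fall into 49 departments.
If each of the 49 departments held at most 19, the total would be at most 49 × 19 = 931 < 971, a contradiction.
So at least one holds ⌈971/49⌉ = 20.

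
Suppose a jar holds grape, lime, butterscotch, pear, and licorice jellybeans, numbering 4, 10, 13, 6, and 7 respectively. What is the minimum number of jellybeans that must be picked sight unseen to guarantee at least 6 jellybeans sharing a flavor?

25

Treat the 5 flavors as pigeonholes.
In the worst case we take at most 5 of each flavor, but all 4 grape (fewer than 5), giving 4 + 5 + 5 + 5 + 5 = 24.
One more jellybean then forces some flavor to 6, so 24 + 1 = 25.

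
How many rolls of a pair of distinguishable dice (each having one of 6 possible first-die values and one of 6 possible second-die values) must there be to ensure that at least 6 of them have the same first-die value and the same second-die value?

181

There are 6 × 6 = 36 (first-die value, second-die value) combinations acting as pigeonholes.
With 36 × 5 = 180 rolls of a pair of distinguishable dice we could place exactly 5 in each, with no (first-die value, second-die value) pair reaching 6.
One more forces some (first-die value, second-die value) pair to hold 6, so 180 + 1 = 181.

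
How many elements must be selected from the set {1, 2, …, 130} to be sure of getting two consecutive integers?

Partition {1, …, 130} into 65 pairs: {1,2}, {3,4}, …, {129,130}.
Choosing 65 integers — say the 65 even numbers 2, 4, …, 130 — takes one from each pair and avoids the property.
Choosing 66 forces two into the same pair by pigeonhole, and those are consecutive. So 66.

66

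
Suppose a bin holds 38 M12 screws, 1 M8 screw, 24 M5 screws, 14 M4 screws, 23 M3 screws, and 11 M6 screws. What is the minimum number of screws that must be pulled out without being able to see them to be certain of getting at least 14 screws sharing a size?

In the worst case we take at most 13 of each size, but all 1 M8 and all 11 M6 (fewer than 13), giving 13 + 1 + 13 + 13 + 13 + 11 = 64.
One more screw then forces some size to 14, so 64 + 1 = 65.

65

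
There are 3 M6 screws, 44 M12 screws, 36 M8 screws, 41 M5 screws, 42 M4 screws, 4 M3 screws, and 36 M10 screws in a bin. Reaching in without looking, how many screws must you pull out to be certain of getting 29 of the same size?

148

Treat the 7 sizes as pigeonholes.
In the worst case we take at most 28 of each size, but all 3 M6 and all 4 M3 (fewer than 28), giving 3 + 28 + 28 + 28 + 28 + 4 + 28 = 147.
One more screw then forces some size to 29, so 147 + 1 = 148.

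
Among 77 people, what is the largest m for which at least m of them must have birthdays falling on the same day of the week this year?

There are 7 days of the week, which serve as the pigeonholes.
If each of the 7 days of the week held at most 10, the total would be at most 7 × 10 = 70 < 77, a contradiction.
So at least one holds ⌈77/7⌉ = 11.

11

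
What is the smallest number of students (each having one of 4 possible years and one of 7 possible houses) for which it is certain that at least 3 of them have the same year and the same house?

There are 4 × 7 = 28 (year, house) combinations acting as pigeonholes.
With 28 × 2 = 56 students we could place exactly 2 in each, with no (year, house) pair reaching 3.
One more forces some (year, house) pair to hold 3, so 56 + 1 = 57.

57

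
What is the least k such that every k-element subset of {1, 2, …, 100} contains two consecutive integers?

51

Partition {1, …, 100} into 50 pairs: {1,2}, {3,4}, …, {99,100}.
Choosing 50 integers — say the 50 even numbers 2, 4, …, 100 — takes one from each pair and avoids the property.
Choosing 51 forces two into the same pair by pigeonhole, and those are consecutive. So 51.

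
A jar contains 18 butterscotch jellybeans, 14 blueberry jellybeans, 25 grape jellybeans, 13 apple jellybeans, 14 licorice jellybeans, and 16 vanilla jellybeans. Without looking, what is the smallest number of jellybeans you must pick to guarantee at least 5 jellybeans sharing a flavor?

25

The worst case takes 4 jellybeans of each flavor without reaching 5 of any: 6 × 4 = 24.
The next jellybean must bring some flavor to 5, so 24 + 1 = 25.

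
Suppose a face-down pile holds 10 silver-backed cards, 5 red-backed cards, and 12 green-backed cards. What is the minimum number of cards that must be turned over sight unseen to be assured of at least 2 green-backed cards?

17

The worst case draws every non-green-backed card first: 10 + 5 = 15.
The next 2 draws are then forced to be green-backed, giving 15 + 2 = 17.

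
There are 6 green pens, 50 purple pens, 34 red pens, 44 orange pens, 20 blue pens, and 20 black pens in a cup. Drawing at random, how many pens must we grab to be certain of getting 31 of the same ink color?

Treat the 6 ink colors as pigeonholes.
In the worst case we take at most 30 of each ink color, but all 6 green, all 20 blue, and all 20 black (fewer than 30), giving 6 + 30 + 30 + 30 + 20 + 20 = 136.
One more pen then forces some ink color to 31, so 136 + 1 = 137.

137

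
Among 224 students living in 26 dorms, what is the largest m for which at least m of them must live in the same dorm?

If each of the 26 dorms held at most 8, the total would be at most 26 × 8 = 208 < 224, a contradiction.
So at least one holds ⌈224/26⌉ = 9.

9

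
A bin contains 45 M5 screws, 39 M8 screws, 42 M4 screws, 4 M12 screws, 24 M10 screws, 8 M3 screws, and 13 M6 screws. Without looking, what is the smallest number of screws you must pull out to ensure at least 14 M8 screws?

The worst case draws every non-M8 screw first: 45 + 42 + 4 + 24 + 8 + 13 = 136.
The next 14 draws are then forced to be M8, giving 136 + 14 = 150.

150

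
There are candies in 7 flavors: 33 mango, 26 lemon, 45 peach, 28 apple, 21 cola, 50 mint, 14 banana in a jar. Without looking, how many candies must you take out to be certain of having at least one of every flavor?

204

The hardest flavor to obtain is banana: we could draw every other candy first — 217 − 14 = 203 candies — without a single banana one.
The next draw must be banana, so 203 + 1 = 204.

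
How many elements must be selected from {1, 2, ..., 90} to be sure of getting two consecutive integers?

46

Partition {1, …, 90} into 45 pairs: {1,2}, {3,4}, …, {89,90}.
Choosing 45 integers — say the 45 even numbers 2, 4, …, 90 — takes one from each pair and avoids the property.
Choosing 46 forces two into the same pair by pigeonhole, and those are consecutive. So 46.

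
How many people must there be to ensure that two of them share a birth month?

There are 12 months of the year acting as pigeonholes.
With 12 people we could place one in each, avoiding any repeat.
One more forces some class to hold 2, so 12 + 1 = 13.

13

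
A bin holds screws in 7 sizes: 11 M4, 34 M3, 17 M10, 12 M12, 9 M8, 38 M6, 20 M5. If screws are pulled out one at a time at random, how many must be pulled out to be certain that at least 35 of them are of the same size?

138

In the worst case we take at most 34 of each size, but all 11 M4, all 17 M10, all 12 M12, all 9 M8, and all 20 M5 (fewer than 34), giving 11 + 34 + 17 + 12 + 9 + 34 + 20 = 137.
One more screw then forces some size to 35, so 137 + 1 = 138.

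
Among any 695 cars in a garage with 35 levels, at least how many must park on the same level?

20

If each of the 35 levels held at most 19, the total would be at most 35 × 19 = 665 < 695, a contradiction.
So at least one holds ⌈695/35⌉ = 20.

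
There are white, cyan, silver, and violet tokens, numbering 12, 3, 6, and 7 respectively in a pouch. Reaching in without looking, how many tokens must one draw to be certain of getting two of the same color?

5

Treat the 4 colors as pigeonholes.
The worst case takes 1 token of each color without reaching 2 of any: 4 × 1 = 4.
The next token must bring some color to 2, so 4 + 1 = 5.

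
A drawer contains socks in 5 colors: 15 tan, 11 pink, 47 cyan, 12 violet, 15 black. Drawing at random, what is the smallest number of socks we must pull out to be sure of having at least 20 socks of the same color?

73

In the worst case we take at most 19 of each color, but all 15 tan, all 11 pink, all 12 violet, and all 15 black (fewer than 19), giving 15 + 11 + 19 + 12 + 15 = 72.
One more sock then forces some color to 20, so 72 + 1 = 73.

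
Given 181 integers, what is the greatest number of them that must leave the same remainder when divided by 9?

21

If each of the 9 residue classes modulo 9 held at most 20, the total would be at most 9 × 20 = 180 < 181, a contradiction.
So at least one holds ⌈181/9⌉ = 21.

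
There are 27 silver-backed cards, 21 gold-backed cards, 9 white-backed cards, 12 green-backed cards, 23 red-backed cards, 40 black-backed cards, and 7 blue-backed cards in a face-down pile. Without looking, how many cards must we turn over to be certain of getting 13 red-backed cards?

The worst case draws every non-red-backed card first: 27 + 21 + 9 + 12 + 40 + 7 = 116.
The next 13 draws are then forced to be red-backed, giving 116 + 13 = 129.

129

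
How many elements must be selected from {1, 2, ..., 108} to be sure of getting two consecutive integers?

Partition {1, …, 108} into 54 pairs: {1,2}, {3,4}, …, {107,108}.
Choosing 54 integers — say the 54 even numbers 2, 4, …, 108 — takes one from each pair and avoids the property.
Choosing 55 forces two into the same pair by pigeonhole, and those are consecutive. So 55.

55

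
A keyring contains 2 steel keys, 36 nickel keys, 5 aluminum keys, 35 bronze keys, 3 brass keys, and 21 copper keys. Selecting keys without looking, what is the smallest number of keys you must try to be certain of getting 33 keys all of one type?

96

In the worst case we take at most 32 of each type, but all 2 steel, all 5 aluminum, all 3 brass, and all 21 copper (fewer than 32), giving 2 + 32 + 5 + 32 + 3 + 21 = 95.
One more key then forces some type to 33, so 95 + 1 = 96.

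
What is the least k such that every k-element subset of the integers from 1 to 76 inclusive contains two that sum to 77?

Partition {1, …, 76} into 38 pairs: {1,76}, {2,75}, …, {38,39}.
Choosing 38 integers — say the integers 1 through 38 — takes one from each pair and avoids the property.
Choosing 39 forces two into the same pair by pigeonhole, and those sum to 77. So 39.

39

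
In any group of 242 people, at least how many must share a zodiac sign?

The 242 people fall into 12 zodiac signs.
If each of the 12 zodiac signs held at most 20, the total would be at most 12 × 20 = 240 < 242, a contradiction.
So at least one holds ⌈242/12⌉ = 21.

21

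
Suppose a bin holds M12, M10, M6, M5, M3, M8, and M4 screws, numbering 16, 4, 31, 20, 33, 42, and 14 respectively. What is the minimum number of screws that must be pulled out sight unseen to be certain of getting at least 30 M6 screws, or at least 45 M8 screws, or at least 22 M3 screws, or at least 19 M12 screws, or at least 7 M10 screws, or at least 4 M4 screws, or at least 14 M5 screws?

129

Each of the 7 sizes has its own threshold; avoid all of them simultaneously.
The worst case stops just short of every target: all 16 M12, all 4 M10, 29 M6, 13 M5, 21 M3, all 42 M8, 3 M4 — 16 + 4 + 29 + 13 + 21 + 42 + 3 = 128 screws.
One more screw must push some size to its target, so 128 + 1 = 129.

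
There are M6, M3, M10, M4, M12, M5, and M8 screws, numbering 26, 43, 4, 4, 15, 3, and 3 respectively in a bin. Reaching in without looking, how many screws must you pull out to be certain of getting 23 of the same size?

74

In the worst case we take at most 22 of each size, but all 4 M10, all 4 M4, all 15 M12, all 3 M5, and all 3 M8 (fewer than 22), giving 22 + 22 + 4 + 4 + 15 + 3 + 3 = 73.
One more screw then forces some size to 23, so 73 + 1 = 74.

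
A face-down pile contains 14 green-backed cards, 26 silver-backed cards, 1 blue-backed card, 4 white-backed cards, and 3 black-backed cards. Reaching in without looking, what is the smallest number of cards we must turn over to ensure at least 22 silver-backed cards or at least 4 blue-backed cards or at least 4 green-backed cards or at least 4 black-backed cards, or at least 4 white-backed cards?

32

The worst case stops just short of every target: 3 green-backed, 21 silver-backed, all 1 blue-backed, 3 white-backed, 3 black-backed — 3 + 21 + 1 + 3 + 3 = 31 cards.
One more card must push some back color to its target, so 31 + 1 = 32.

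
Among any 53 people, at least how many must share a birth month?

If each of the 12 months of the year held at most 4, the total would be at most 12 × 4 = 48 < 53, a contradiction.
So at least one holds ⌈53/12⌉ = 5.

5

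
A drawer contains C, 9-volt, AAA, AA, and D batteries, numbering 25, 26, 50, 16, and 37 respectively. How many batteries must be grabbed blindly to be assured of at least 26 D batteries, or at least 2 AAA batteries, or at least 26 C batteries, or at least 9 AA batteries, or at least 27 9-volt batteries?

The worst case stops just short of every target: 25 C, 26 9-volt, 1 AAA, 8 AA, 25 D — 25 + 26 + 1 + 8 + 25 = 85 batteries.
One more battery must push some type to its target, so 85 + 1 = 86.

86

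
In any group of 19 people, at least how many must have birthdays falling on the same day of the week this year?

The 19 people fall into 7 days of the week.
If each of the 7 days of the week held at most 2, the total would be at most 7 × 2 = 14 < 19, a contradiction.
So at least one holds ⌈19/7⌉ = 3.

3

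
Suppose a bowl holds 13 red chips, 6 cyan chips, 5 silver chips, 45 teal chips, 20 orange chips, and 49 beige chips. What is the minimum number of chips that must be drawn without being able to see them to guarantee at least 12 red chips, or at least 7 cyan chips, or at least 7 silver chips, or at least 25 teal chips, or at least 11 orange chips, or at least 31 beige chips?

The worst case stops just short of every target: 11 red, 6 cyan, all 5 silver, 24 teal, 10 orange, 30 beige — 11 + 6 + 5 + 24 + 10 + 30 = 86 chips.
One more chip must push some color to its target, so 86 + 1 = 87.

87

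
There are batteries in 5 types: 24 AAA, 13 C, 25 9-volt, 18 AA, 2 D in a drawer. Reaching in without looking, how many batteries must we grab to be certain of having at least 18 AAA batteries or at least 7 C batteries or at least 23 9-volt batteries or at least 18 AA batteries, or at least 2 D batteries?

Each of the 5 types has its own threshold; avoid all of them simultaneously.
The worst case stops just short of every target: 17 AAA, 6 C, 22 9-volt, 17 AA, 1 D — 17 + 6 + 22 + 17 + 1 = 63 batteries.
One more battery must push some type to its target, so 63 + 1 = 64.

64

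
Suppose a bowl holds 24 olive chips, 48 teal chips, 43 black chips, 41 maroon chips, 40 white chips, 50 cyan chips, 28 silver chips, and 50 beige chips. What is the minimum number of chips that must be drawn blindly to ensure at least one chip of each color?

The hardest color to obtain is olive: we could draw every other chip first — 324 − 24 = 300 chips — without a single olive one.
The next draw must be olive, so 300 + 1 = 301.

301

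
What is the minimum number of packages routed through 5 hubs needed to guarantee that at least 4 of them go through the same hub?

16

There are 5 hubs acting as pigeonholes.
With 5 × 3 = 15 packages we could place exactly 3 in each, with no class reaching 4.
One more forces some class to hold 4, so 15 + 1 = 16.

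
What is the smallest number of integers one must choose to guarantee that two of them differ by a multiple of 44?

45

Two integers differ by a multiple of 44 exactly when they share a remainder mod 44.
There are 44 residue classes mod 44, so 44 integers can all lie in distinct classes.
One more integer must repeat a residue, giving a difference divisible by 44. So n = 44 + 1 = 45.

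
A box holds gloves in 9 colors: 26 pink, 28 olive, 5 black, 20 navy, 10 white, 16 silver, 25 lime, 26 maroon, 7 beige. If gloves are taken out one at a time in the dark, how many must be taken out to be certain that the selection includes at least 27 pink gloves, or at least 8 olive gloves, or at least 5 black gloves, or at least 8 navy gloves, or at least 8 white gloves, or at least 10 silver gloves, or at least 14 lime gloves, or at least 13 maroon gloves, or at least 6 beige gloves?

The worst case stops just short of every target: 26 pink, 7 olive, 4 black, 7 navy, 7 white, 9 silver, 13 lime, 12 maroon, 5 beige — 26 + 7 + 4 + 7 + 7 + 9 + 13 + 12 + 5 = 90 gloves.
One more glove must push some color to its target, so 90 + 1 = 91.

91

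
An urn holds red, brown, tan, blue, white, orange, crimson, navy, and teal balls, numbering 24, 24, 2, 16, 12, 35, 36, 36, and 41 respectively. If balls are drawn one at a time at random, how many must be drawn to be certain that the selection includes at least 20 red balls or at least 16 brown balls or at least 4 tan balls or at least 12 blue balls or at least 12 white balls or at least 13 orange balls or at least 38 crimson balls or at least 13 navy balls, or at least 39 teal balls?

157

The worst case stops just short of every target: 19 red, 15 brown, all 2 tan, 11 blue, 11 white, 12 orange, all 36 crimson, 12 navy, 38 teal — 19 + 15 + 2 + 11 + 11 + 12 + 36 + 12 + 38 = 156 balls.
One more ball must push some color to its target, so 156 + 1 = 157.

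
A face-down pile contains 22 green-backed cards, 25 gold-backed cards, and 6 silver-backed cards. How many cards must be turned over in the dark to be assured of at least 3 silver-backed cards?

50

To avoid silver-backed cards as long as possible, exhaust the other 2 back colors first.
The worst case draws every non-silver-backed card first: 22 + 25 = 47.
The next 3 draws are then forced to be silver-backed, giving 47 + 3 = 50.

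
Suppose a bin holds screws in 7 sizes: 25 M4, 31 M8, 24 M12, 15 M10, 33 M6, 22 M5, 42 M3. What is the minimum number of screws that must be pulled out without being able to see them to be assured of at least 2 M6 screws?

To avoid M6 screws as long as possible, exhaust the other 6 sizes first.
The worst case draws every non-M6 screw first: 25 + 31 + 24 + 15 + 22 + 42 = 159.
The next 2 draws are then forced to be M6, giving 159 + 2 = 161.

161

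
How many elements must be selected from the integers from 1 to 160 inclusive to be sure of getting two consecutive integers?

81

Partition {1, …, 160} into 80 pairs: {1,2}, {3,4}, …, {159,160}.
Choosing 80 integers — say the 80 even numbers 2, 4, …, 160 — takes one from each pair and avoids the property.
Choosing 81 forces two into the same pair by pigeonhole, and those are consecutive. So 81.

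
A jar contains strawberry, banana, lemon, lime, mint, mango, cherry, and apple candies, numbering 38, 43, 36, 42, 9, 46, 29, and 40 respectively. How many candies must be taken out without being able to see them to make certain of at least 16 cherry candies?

The worst case draws every non-cherry candy first: 38 + 43 + 36 + 42 + 9 + 46 + 40 = 254.
The next 16 draws are then forced to be cherry, giving 254 + 16 = 270.

270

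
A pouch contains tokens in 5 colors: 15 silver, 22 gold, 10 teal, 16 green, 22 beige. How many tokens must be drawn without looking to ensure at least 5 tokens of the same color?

21

The worst case takes 4 tokens of each color without reaching 5 of any: 5 × 4 = 20.
The next token must bring some color to 5, so 20 + 1 = 21.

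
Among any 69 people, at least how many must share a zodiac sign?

6

The 69 people fall into 12 zodiac signs.
If each of the 12 zodiac signs held at most 5, the total would be at most 12 × 5 = 60 < 69, a contradiction.
So at least one holds ⌈69/12⌉ = 6.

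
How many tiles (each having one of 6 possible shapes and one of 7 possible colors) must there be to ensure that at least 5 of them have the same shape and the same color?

169

There are 6 × 7 = 42 (shape, color) combinations acting as pigeonholes.
With 42 × 4 = 168 tiles we could place exactly 4 in each, with no (shape, color) pair reaching 5.
One more forces some (shape, color) pair to hold 5, so 168 + 1 = 169.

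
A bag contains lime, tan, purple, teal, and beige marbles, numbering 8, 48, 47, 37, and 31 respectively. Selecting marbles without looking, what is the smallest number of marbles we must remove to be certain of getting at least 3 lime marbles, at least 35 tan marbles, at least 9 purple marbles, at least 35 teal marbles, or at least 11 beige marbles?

89

The worst case stops just short of every target: 2 lime, 34 tan, 8 purple, 34 teal, 10 beige — 2 + 34 + 8 + 34 + 10 = 88 marbles.
One more marble must push some color to its target, so 88 + 1 = 89.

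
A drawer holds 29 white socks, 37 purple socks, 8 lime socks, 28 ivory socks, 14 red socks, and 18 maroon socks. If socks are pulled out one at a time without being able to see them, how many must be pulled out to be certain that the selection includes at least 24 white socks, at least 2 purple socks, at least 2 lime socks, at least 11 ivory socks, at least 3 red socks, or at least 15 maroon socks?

The worst case stops just short of every target: 23 white, 1 purple, 1 lime, 10 ivory, 2 red, 14 maroon — 23 + 1 + 1 + 10 + 2 + 14 = 51 socks.
One more sock must push some color to its target, so 51 + 1 = 52.

52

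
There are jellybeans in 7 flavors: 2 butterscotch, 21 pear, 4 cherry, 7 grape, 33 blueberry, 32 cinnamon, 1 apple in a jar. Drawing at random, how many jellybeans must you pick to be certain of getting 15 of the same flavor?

In the worst case we take at most 14 of each flavor, but all 2 butterscotch, all 4 cherry, all 7 grape, and all 1 apple (fewer than 14), giving 2 + 14 + 4 + 7 + 14 + 14 + 1 = 56.
One more jellybean then forces some flavor to 15, so 56 + 1 = 57.

57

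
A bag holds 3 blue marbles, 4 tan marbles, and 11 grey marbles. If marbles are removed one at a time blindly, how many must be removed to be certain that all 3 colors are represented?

16

The hardest color to obtain is blue: we could draw every other marble first — 18 − 3 = 15 marbles — without a single blue one.
The next draw must be blue, so 15 + 1 = 16.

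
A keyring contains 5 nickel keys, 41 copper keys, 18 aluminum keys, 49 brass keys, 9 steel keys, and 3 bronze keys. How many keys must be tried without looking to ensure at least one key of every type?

The hardest type to obtain is bronze: we could draw every other key first — 125 − 3 = 122 keys — without a single bronze one.
The next draw must be bronze, so 122 + 1 = 123.

123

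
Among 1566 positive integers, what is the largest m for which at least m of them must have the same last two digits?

If each of the 100 possible two-digit endings held at most 15, the total would be at most 100 × 15 = 1500 < 1566, a contradiction.
So at least one holds ⌈1566/100⌉ = 16.

16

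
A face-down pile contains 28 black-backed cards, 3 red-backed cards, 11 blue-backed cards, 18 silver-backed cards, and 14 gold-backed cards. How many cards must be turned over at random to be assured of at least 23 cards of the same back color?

69

Treat the 5 back colors as pigeonholes.
In the worst case we take at most 22 of each back color, but all 3 red-backed, all 11 blue-backed, all 18 silver-backed, and all 14 gold-backed (fewer than 22), giving 22 + 3 + 11 + 18 + 14 = 68.
One more card then forces some back color to 23, so 68 + 1 = 69.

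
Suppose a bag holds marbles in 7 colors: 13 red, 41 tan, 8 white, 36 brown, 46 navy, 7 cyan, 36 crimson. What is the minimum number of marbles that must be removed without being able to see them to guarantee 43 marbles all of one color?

Treat the 7 colors as pigeonholes.
In the worst case we take at most 42 of each color, but all 13 red, all 41 tan, all 8 white, all 36 brown, all 7 cyan, and all 36 crimson (fewer than 42), giving 13 + 41 + 8 + 36 + 42 + 7 + 36 = 183.
One more marble then forces some color to 43, so 183 + 1 = 184.

184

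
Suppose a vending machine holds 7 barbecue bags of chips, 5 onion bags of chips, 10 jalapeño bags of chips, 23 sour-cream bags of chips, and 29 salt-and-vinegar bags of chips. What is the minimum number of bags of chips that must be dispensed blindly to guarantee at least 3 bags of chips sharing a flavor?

11

The worst case takes 2 bags of chips of each flavor without reaching 3 of any: 5 × 2 = 10.
The next bag of chips must bring some flavor to 3, so 10 + 1 = 11.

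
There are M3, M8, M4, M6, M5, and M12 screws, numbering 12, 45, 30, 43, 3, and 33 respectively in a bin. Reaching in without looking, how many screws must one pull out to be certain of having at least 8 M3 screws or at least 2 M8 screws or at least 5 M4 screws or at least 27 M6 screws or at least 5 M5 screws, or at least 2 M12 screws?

The worst case stops just short of every target: 7 M3, 1 M8, 4 M4, 26 M6, all 3 M5, 1 M12 — 7 + 1 + 4 + 26 + 3 + 1 = 42 screws.
One more screw must push some size to its target, so 42 + 1 = 43.

43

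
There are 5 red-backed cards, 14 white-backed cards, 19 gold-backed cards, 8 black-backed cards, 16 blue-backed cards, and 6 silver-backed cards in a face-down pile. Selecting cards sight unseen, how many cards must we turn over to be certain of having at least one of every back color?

The hardest back color to obtain is red-backed: we could draw every other card first — 68 − 5 = 63 cards — without a single red-backed one.
The next draw must be red-backed, so 63 + 1 = 64.

64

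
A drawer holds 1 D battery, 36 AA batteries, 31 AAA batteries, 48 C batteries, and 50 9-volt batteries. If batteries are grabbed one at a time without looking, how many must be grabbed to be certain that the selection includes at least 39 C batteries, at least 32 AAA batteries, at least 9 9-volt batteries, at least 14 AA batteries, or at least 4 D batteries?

92

The worst case stops just short of every target: all 1 D, 13 AA, 31 AAA, 38 C, 8 9-volt — 1 + 13 + 31 + 38 + 8 = 91 batteries.
One more battery must push some type to its target, so 91 + 1 = 92.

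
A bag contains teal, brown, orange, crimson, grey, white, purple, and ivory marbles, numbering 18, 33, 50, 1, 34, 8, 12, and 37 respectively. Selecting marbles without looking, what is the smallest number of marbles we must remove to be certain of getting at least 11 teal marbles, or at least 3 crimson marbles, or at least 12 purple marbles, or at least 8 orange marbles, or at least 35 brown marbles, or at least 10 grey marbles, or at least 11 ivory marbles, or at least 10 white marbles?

The worst case stops just short of every target: 10 teal, all 33 brown, 7 orange, all 1 crimson, 9 grey, all 8 white, 11 purple, 10 ivory — 10 + 33 + 7 + 1 + 9 + 8 + 11 + 10 = 89 marbles.
One more marble must push some color to its target, so 89 + 1 = 90.

90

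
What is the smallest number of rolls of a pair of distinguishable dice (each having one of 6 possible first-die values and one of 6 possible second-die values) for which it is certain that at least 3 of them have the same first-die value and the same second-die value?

73

There are 6 × 6 = 36 (first-die value, second-die value) combinations acting as pigeonholes.
With 36 × 2 = 72 rolls of a pair of distinguishable dice we could place exactly 2 in each, with no (first-die value, second-die value) pair reaching 3.
One more forces some (first-die value, second-die value) pair to hold 3, so 72 + 1 = 73.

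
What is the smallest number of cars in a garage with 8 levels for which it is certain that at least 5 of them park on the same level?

There are 8 levels acting as pigeonholes.
With 8 × 4 = 32 cars we could place exactly 4 in each, with no class reaching 5.
One more forces some class to hold 5, so 32 + 1 = 33.

33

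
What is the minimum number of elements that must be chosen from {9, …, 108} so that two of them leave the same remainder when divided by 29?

Group the integers by remainder mod 29; there are 29 residue classes, each nonempty in this range.
Choosing one from each class (29 integers) avoids any shared remainder.
One more choice must repeat a class, so two differ by a multiple of 29. Hence 29 + 1 = 30.

30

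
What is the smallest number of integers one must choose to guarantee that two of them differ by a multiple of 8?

9

Use the pigeonhole principle on residue classes: two integers differ by a multiple of 8 exactly when they share a remainder mod 8.
There are 8 residue classes mod 8, so 8 integers can all lie in distinct classes.
One more integer must repeat a residue, giving a difference divisible by 8. So n = 8 + 1 = 9.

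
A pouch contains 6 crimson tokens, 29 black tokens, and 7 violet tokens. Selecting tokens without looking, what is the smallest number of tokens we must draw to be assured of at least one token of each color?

The hardest color to obtain is crimson: we could draw every other token first — 42 − 6 = 36 tokens — without a single crimson one.
The next draw must be crimson, so 36 + 1 = 37.

37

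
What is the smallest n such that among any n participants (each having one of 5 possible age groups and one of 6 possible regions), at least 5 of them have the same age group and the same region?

121

There are 5 × 6 = 30 (age group, region) combinations acting as pigeonholes.
With 30 × 4 = 120 participants we could place exactly 4 in each, with no (age group, region) pair reaching 5.
One more forces some (age group, region) pair to hold 5, so 120 + 1 = 121.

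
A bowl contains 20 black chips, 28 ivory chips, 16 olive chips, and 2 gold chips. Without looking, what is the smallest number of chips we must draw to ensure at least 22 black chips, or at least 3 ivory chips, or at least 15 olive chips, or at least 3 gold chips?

The worst case stops just short of every target: all 20 black, 2 ivory, 14 olive, 2 gold — 20 + 2 + 14 + 2 = 38 chips.
One more chip must push some color to its target, so 38 + 1 = 39.

39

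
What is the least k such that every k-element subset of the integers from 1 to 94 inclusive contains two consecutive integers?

Partition {1, …, 94} into 47 pairs: {1,2}, {3,4}, …, {93,94}.
Choosing 47 integers — say the 47 even numbers 2, 4, …, 94 — takes one from each pair and avoids the property.
Choosing 48 forces two into the same pair by pigeonhole, and those are consecutive. So 48.

48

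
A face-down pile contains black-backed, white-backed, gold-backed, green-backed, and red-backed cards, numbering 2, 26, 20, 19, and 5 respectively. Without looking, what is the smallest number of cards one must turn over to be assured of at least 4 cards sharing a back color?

15

In the worst case we take at most 3 of each back color, but all 2 black-backed (fewer than 3), giving 2 + 3 + 3 + 3 + 3 = 14.
One more card then forces some back color to 4, so 14 + 1 = 15.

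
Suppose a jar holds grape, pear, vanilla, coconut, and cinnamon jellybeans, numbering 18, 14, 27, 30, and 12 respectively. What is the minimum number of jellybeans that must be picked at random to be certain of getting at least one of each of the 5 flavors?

90

The hardest flavor to obtain is cinnamon: we could draw every other jellybean first — 101 − 12 = 89 jellybeans — without a single cinnamon one.
The next draw must be cinnamon, so 89 + 1 = 90.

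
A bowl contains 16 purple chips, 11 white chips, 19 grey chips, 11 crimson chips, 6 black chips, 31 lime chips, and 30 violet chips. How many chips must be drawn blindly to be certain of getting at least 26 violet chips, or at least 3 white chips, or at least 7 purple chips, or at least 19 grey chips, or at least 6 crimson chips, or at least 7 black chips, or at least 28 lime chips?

90

The worst case stops just short of every target: 6 purple, 2 white, 18 grey, 5 crimson, 6 black, 27 lime, 25 violet — 6 + 2 + 18 + 5 + 6 + 27 + 25 = 89 chips.
One more chip must push some color to its target, so 89 + 1 = 90.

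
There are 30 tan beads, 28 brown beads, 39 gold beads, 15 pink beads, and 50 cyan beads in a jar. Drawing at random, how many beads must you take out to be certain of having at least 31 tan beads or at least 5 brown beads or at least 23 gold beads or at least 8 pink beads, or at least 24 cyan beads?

87

The worst case stops just short of every target: 30 tan, 4 brown, 22 gold, 7 pink, 23 cyan — 30 + 4 + 22 + 7 + 23 = 86 beads.
One more bead must push some color to its target, so 86 + 1 = 87.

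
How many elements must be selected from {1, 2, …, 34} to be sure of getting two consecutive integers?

Partition {1, …, 34} into 17 pairs: {1,2}, {3,4}, …, {33,34}.
Choosing 17 integers — say the 17 even numbers 2, 4, …, 34 — takes one from each pair and avoids the property.
Choosing 18 forces two into the same pair by pigeonhole, and those are consecutive. So 18.

18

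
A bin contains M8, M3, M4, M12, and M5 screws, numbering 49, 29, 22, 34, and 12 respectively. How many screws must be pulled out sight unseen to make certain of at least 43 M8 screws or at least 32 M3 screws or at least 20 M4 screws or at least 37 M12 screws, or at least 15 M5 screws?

The worst case stops just short of every target: 42 M8, all 29 M3, 19 M4, all 34 M12, all 12 M5 — 42 + 29 + 19 + 34 + 12 = 136 screws.
One more screw must push some size to its target, so 136 + 1 = 137.

137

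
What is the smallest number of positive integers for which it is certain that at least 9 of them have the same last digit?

81

There are 10 possible last digits acting as pigeonholes.
With 10 × 8 = 80 positive integers we could place exactly 8 in each, with no class reaching 9.
One more forces some class to hold 9, so 80 + 1 = 81.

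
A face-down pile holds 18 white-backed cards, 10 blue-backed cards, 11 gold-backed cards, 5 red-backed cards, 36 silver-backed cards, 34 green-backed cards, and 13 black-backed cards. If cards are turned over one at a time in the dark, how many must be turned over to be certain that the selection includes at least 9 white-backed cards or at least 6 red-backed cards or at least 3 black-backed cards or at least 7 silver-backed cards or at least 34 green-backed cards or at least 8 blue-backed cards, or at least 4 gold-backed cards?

65

Each of the 7 back colors has its own threshold; avoid all of them simultaneously.
The worst case stops just short of every target: 8 white-backed, 7 blue-backed, 3 gold-backed, 5 red-backed, 6 silver-backed, 33 green-backed, 2 black-backed — 8 + 7 + 3 + 5 + 6 + 33 + 2 = 64 cards.
One more card must push some back color to its target, so 64 + 1 = 65.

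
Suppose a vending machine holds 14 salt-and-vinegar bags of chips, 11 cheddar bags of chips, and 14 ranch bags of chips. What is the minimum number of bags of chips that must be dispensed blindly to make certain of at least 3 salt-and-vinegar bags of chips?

28

The worst case draws every non-salt-and-vinegar bag of chips first: 11 + 14 = 25.
The next 3 draws are then forced to be salt-and-vinegar, giving 25 + 3 = 28.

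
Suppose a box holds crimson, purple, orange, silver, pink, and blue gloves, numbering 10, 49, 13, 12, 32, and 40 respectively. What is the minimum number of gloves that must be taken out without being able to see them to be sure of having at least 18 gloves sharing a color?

Treat the 6 colors as pigeonholes.
In the worst case we take at most 17 of each color, but all 10 crimson, all 13 orange, and all 12 silver (fewer than 17), giving 10 + 17 + 13 + 12 + 17 + 17 = 86.
One more glove then forces some color to 18, so 86 + 1 = 87.

87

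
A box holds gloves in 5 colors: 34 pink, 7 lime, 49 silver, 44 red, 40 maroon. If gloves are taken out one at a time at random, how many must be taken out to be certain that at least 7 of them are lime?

The worst case draws every non-lime glove first: 34 + 49 + 44 + 40 = 167.
The next 7 draws are then forced to be lime, giving 167 + 7 = 174.

174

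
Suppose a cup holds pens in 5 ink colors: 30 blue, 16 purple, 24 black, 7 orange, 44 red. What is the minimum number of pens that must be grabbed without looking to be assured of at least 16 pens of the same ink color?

68

Treat the 5 ink colors as pigeonholes.
In the worst case we take at most 15 of each ink color, but all 7 orange (fewer than 15), giving 15 + 15 + 15 + 7 + 15 = 67.
One more pen then forces some ink color to 16, so 67 + 1 = 68.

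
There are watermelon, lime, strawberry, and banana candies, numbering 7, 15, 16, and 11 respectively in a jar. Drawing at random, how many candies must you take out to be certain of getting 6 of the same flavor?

The worst case takes 5 candies of each flavor without reaching 6 of any: 4 × 5 = 20.
The next candy must bring some flavor to 6, so 20 + 1 = 21.

21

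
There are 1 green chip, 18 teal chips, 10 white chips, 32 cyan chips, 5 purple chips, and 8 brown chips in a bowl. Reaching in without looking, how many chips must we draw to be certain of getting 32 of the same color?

In the worst case we take at most 31 of each color, but all 1 green, all 18 teal, all 10 white, all 5 purple, and all 8 brown (fewer than 31), giving 1 + 18 + 10 + 31 + 5 + 8 = 73.
One more chip then forces some color to 32, so 73 + 1 = 74.

74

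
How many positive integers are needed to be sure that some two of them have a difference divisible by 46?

47

Two integers differ by a multiple of 46 exactly when they share a remainder mod 46.
There are 46 residue classes mod 46, so 46 integers can all lie in distinct classes.
One more integer must repeat a residue, giving a difference divisible by 46. So n = 46 + 1 = 47.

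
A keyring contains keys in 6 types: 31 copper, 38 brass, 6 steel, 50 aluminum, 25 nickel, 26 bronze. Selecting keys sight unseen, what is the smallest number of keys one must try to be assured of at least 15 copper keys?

160

To avoid copper keys as long as possible, exhaust the other 5 types first.
The worst case draws every non-copper key first: 38 + 6 + 50 + 25 + 26 = 145.
The next 15 draws are then forced to be copper, giving 145 + 15 = 160.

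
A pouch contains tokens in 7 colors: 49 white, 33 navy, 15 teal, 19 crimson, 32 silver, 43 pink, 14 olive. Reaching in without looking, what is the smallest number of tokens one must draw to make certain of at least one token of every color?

The hardest color to obtain is olive: we could draw every other token first — 205 − 14 = 191 tokens — without a single olive one.
The next draw must be olive, so 191 + 1 = 192.

192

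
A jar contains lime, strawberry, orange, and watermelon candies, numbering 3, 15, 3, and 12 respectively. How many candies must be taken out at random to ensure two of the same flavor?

The worst case takes 1 candy of each flavor without reaching 2 of any: 4 × 1 = 4.
The next candy must bring some flavor to 2, so 4 + 1 = 5.

5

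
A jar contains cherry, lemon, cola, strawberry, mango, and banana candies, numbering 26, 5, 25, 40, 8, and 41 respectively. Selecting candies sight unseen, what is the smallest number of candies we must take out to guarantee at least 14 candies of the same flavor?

66

In the worst case we take at most 13 of each flavor, but all 5 lemon and all 8 mango (fewer than 13), giving 13 + 5 + 13 + 13 + 8 + 13 = 65.
One more candy then forces some flavor to 14, so 65 + 1 = 66.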